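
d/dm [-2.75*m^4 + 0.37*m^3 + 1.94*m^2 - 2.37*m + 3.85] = -11.0*m^3 + 1.11*m^2 + 3.88*m - 2.37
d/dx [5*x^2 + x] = 10*x + 1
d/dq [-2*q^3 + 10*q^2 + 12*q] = -6*q^2 + 20*q + 12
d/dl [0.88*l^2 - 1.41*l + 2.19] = 1.76*l - 1.41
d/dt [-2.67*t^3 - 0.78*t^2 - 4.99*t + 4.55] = -8.01*t^2 - 1.56*t - 4.99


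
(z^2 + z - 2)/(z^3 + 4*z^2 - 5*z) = (z + 2)/(z*(z + 5))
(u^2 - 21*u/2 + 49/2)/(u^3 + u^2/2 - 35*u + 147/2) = (u - 7)/(u^2 + 4*u - 21)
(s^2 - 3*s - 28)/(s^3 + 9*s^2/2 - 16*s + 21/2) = 2*(s^2 - 3*s - 28)/(2*s^3 + 9*s^2 - 32*s + 21)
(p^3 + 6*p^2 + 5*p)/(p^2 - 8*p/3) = 3*(p^2 + 6*p + 5)/(3*p - 8)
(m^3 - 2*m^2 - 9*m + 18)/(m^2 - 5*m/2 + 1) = 2*(m^2 - 9)/(2*m - 1)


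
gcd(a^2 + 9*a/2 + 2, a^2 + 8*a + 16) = a + 4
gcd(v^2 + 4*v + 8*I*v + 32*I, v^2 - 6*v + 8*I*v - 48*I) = v + 8*I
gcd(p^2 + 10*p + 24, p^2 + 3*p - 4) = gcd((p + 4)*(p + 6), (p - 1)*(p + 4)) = p + 4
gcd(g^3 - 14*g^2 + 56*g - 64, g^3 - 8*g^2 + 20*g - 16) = g^2 - 6*g + 8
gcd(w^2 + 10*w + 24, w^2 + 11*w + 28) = w + 4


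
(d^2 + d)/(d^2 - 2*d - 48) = d*(d + 1)/(d^2 - 2*d - 48)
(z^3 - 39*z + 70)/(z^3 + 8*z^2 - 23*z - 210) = (z - 2)/(z + 6)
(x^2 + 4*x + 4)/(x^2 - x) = (x^2 + 4*x + 4)/(x*(x - 1))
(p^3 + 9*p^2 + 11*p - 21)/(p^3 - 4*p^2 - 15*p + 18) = (p + 7)/(p - 6)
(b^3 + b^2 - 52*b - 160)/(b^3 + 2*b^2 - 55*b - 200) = (b + 4)/(b + 5)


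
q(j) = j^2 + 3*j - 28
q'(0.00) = 3.00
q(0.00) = -28.00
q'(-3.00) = -3.00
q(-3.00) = -28.00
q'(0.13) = 3.26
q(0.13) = -27.59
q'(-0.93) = 1.14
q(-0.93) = -29.93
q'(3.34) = 9.68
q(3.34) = -6.82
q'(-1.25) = 0.50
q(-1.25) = -30.19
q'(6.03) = 15.06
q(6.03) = 26.45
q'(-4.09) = -5.18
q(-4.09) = -23.54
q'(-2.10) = -1.20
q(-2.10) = -29.89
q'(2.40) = 7.80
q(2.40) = -15.04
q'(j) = 2*j + 3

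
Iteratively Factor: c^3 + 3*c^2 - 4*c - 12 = (c - 2)*(c^2 + 5*c + 6) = (c - 2)*(c + 2)*(c + 3)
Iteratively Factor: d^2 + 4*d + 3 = (d + 3)*(d + 1)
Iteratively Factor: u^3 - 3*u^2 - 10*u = (u + 2)*(u^2 - 5*u) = (u - 5)*(u + 2)*(u)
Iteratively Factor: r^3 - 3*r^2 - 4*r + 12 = (r - 3)*(r^2 - 4) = (r - 3)*(r - 2)*(r + 2)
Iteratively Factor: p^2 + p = (p)*(p + 1)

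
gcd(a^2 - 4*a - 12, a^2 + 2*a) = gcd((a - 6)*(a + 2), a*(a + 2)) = a + 2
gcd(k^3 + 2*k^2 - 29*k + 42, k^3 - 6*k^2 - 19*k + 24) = 1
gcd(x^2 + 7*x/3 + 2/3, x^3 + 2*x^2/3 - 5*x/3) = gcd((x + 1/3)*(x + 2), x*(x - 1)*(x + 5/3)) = 1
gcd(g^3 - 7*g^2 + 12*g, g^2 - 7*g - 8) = 1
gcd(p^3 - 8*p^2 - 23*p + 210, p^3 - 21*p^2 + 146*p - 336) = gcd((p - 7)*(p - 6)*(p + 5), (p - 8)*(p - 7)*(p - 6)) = p^2 - 13*p + 42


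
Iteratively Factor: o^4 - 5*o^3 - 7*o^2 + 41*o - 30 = (o - 5)*(o^3 - 7*o + 6) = (o - 5)*(o - 1)*(o^2 + o - 6) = (o - 5)*(o - 1)*(o + 3)*(o - 2)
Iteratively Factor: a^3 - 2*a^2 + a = (a - 1)*(a^2 - a) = a*(a - 1)*(a - 1)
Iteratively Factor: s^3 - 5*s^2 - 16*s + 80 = (s + 4)*(s^2 - 9*s + 20) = (s - 5)*(s + 4)*(s - 4)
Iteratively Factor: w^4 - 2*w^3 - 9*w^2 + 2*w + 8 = (w + 1)*(w^3 - 3*w^2 - 6*w + 8) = (w - 1)*(w + 1)*(w^2 - 2*w - 8) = (w - 1)*(w + 1)*(w + 2)*(w - 4)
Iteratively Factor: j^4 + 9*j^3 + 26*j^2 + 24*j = (j + 4)*(j^3 + 5*j^2 + 6*j) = (j + 2)*(j + 4)*(j^2 + 3*j) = (j + 2)*(j + 3)*(j + 4)*(j)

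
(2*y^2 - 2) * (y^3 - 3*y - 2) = 2*y^5 - 8*y^3 - 4*y^2 + 6*y + 4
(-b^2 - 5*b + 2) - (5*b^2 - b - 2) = -6*b^2 - 4*b + 4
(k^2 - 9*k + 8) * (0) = 0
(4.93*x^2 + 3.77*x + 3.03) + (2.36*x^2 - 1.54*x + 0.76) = 7.29*x^2 + 2.23*x + 3.79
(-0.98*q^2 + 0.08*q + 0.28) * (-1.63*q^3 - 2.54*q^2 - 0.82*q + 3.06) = 1.5974*q^5 + 2.3588*q^4 + 0.144*q^3 - 3.7756*q^2 + 0.0152*q + 0.8568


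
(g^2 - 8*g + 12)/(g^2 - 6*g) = (g - 2)/g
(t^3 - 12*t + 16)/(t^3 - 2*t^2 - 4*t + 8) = (t + 4)/(t + 2)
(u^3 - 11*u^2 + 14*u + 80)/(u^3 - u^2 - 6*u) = (u^2 - 13*u + 40)/(u*(u - 3))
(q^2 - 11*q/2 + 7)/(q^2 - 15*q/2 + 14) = (q - 2)/(q - 4)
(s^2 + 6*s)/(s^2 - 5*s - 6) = s*(s + 6)/(s^2 - 5*s - 6)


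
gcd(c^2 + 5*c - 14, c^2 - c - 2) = c - 2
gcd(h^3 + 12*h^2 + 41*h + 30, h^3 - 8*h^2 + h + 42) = 1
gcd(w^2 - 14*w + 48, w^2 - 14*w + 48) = w^2 - 14*w + 48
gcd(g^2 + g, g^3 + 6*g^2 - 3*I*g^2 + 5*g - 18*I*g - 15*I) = g + 1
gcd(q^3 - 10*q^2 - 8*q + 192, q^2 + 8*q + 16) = q + 4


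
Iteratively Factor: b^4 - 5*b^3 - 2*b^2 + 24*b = (b - 4)*(b^3 - b^2 - 6*b) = b*(b - 4)*(b^2 - b - 6) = b*(b - 4)*(b + 2)*(b - 3)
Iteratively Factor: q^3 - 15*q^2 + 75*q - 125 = (q - 5)*(q^2 - 10*q + 25) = (q - 5)^2*(q - 5)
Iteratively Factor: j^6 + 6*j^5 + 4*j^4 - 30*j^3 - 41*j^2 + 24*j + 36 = (j - 2)*(j^5 + 8*j^4 + 20*j^3 + 10*j^2 - 21*j - 18) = (j - 2)*(j + 3)*(j^4 + 5*j^3 + 5*j^2 - 5*j - 6) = (j - 2)*(j + 1)*(j + 3)*(j^3 + 4*j^2 + j - 6) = (j - 2)*(j + 1)*(j + 3)^2*(j^2 + j - 2) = (j - 2)*(j + 1)*(j + 2)*(j + 3)^2*(j - 1)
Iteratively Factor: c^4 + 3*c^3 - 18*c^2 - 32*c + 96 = (c - 3)*(c^3 + 6*c^2 - 32) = (c - 3)*(c + 4)*(c^2 + 2*c - 8) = (c - 3)*(c - 2)*(c + 4)*(c + 4)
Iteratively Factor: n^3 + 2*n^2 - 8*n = (n - 2)*(n^2 + 4*n) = n*(n - 2)*(n + 4)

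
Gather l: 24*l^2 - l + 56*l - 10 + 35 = 24*l^2 + 55*l + 25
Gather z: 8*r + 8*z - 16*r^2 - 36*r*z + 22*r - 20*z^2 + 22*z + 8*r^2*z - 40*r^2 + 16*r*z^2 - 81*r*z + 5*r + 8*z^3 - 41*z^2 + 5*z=-56*r^2 + 35*r + 8*z^3 + z^2*(16*r - 61) + z*(8*r^2 - 117*r + 35)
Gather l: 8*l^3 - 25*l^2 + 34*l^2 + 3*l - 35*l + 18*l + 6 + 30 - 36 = 8*l^3 + 9*l^2 - 14*l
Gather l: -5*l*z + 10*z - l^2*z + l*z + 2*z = -l^2*z - 4*l*z + 12*z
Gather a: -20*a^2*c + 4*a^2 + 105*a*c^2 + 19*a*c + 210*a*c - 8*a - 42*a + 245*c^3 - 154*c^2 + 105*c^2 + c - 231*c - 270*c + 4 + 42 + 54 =a^2*(4 - 20*c) + a*(105*c^2 + 229*c - 50) + 245*c^3 - 49*c^2 - 500*c + 100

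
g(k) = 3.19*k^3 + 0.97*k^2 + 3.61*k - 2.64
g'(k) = 9.57*k^2 + 1.94*k + 3.61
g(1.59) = 18.37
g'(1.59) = 30.89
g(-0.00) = -2.64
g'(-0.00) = 3.61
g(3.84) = 206.15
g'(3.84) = 152.17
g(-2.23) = -41.24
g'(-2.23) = 46.87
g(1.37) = 12.33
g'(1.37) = 24.23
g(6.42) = 904.62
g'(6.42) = 410.51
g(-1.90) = -27.88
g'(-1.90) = 34.47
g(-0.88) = -7.24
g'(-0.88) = 9.31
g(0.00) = -2.64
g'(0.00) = 3.61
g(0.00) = -2.64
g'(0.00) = 3.61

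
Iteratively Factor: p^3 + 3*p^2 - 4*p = (p)*(p^2 + 3*p - 4) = p*(p - 1)*(p + 4)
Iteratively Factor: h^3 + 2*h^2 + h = (h + 1)*(h^2 + h) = (h + 1)^2*(h)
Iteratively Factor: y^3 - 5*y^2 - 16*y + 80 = (y + 4)*(y^2 - 9*y + 20) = (y - 4)*(y + 4)*(y - 5)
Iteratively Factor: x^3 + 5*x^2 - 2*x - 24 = (x - 2)*(x^2 + 7*x + 12) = (x - 2)*(x + 3)*(x + 4)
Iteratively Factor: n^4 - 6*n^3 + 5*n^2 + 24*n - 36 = (n - 2)*(n^3 - 4*n^2 - 3*n + 18) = (n - 3)*(n - 2)*(n^2 - n - 6) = (n - 3)^2*(n - 2)*(n + 2)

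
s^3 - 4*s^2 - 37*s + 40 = (s - 8)*(s - 1)*(s + 5)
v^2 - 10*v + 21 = (v - 7)*(v - 3)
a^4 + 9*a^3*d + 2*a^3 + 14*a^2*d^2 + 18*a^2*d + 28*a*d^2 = a*(a + 2)*(a + 2*d)*(a + 7*d)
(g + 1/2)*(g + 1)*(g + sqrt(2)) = g^3 + sqrt(2)*g^2 + 3*g^2/2 + g/2 + 3*sqrt(2)*g/2 + sqrt(2)/2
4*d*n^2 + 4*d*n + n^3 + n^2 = n*(4*d + n)*(n + 1)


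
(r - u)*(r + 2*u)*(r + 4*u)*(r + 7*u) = r^4 + 12*r^3*u + 37*r^2*u^2 + 6*r*u^3 - 56*u^4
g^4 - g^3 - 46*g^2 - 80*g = g*(g - 8)*(g + 2)*(g + 5)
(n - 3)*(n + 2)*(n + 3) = n^3 + 2*n^2 - 9*n - 18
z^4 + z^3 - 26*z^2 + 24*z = z*(z - 4)*(z - 1)*(z + 6)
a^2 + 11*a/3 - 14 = (a - 7/3)*(a + 6)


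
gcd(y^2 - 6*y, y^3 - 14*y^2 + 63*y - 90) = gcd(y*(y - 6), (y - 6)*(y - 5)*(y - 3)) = y - 6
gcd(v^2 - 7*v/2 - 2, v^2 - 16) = v - 4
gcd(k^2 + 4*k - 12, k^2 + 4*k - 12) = k^2 + 4*k - 12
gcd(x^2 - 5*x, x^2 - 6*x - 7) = 1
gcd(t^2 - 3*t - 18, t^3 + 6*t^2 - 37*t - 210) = t - 6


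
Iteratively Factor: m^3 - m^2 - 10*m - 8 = (m + 1)*(m^2 - 2*m - 8) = (m - 4)*(m + 1)*(m + 2)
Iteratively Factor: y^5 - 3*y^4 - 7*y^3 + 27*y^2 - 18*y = (y + 3)*(y^4 - 6*y^3 + 11*y^2 - 6*y) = (y - 3)*(y + 3)*(y^3 - 3*y^2 + 2*y) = y*(y - 3)*(y + 3)*(y^2 - 3*y + 2) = y*(y - 3)*(y - 2)*(y + 3)*(y - 1)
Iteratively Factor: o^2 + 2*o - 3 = (o + 3)*(o - 1)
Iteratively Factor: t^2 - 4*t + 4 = (t - 2)*(t - 2)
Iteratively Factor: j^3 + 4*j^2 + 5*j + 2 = (j + 1)*(j^2 + 3*j + 2) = (j + 1)^2*(j + 2)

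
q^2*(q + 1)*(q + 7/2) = q^4 + 9*q^3/2 + 7*q^2/2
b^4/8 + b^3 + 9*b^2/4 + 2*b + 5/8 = (b/4 + 1/4)*(b/2 + 1/2)*(b + 1)*(b + 5)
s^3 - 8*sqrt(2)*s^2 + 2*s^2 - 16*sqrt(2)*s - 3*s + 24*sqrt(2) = (s - 1)*(s + 3)*(s - 8*sqrt(2))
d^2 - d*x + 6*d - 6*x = (d + 6)*(d - x)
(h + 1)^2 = h^2 + 2*h + 1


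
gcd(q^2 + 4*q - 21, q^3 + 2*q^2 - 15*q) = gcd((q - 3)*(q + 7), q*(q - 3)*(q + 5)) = q - 3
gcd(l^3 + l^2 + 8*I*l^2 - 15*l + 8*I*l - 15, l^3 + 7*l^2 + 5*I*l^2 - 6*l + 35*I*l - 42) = l + 3*I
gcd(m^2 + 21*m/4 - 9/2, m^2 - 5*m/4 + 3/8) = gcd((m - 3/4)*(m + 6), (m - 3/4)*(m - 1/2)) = m - 3/4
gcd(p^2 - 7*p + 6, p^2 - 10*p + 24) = p - 6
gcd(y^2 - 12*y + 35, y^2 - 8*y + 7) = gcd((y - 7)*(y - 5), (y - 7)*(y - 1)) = y - 7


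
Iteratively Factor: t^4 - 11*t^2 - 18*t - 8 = (t - 4)*(t^3 + 4*t^2 + 5*t + 2) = (t - 4)*(t + 2)*(t^2 + 2*t + 1) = (t - 4)*(t + 1)*(t + 2)*(t + 1)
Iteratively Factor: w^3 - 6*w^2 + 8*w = (w - 4)*(w^2 - 2*w) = w*(w - 4)*(w - 2)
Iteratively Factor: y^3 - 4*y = (y)*(y^2 - 4) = y*(y + 2)*(y - 2)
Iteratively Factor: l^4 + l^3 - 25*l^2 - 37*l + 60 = (l - 5)*(l^3 + 6*l^2 + 5*l - 12) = (l - 5)*(l - 1)*(l^2 + 7*l + 12) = (l - 5)*(l - 1)*(l + 4)*(l + 3)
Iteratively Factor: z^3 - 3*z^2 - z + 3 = (z - 1)*(z^2 - 2*z - 3) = (z - 1)*(z + 1)*(z - 3)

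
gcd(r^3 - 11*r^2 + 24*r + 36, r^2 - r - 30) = r - 6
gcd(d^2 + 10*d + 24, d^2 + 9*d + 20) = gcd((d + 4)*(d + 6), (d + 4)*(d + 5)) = d + 4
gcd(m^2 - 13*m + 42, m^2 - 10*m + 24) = m - 6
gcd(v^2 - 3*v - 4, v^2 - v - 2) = v + 1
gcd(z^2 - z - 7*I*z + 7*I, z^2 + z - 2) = z - 1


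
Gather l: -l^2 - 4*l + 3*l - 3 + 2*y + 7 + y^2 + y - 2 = -l^2 - l + y^2 + 3*y + 2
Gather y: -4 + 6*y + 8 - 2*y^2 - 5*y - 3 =-2*y^2 + y + 1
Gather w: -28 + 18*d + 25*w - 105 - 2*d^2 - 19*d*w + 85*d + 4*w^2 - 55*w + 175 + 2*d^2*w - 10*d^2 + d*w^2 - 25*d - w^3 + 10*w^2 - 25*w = -12*d^2 + 78*d - w^3 + w^2*(d + 14) + w*(2*d^2 - 19*d - 55) + 42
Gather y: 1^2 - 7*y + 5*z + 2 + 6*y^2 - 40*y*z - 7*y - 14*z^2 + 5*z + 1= 6*y^2 + y*(-40*z - 14) - 14*z^2 + 10*z + 4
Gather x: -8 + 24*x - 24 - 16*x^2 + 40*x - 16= -16*x^2 + 64*x - 48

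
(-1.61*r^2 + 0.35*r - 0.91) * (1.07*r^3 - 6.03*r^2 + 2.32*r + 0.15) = -1.7227*r^5 + 10.0828*r^4 - 6.8194*r^3 + 6.0578*r^2 - 2.0587*r - 0.1365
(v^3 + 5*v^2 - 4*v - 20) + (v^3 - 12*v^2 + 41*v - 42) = 2*v^3 - 7*v^2 + 37*v - 62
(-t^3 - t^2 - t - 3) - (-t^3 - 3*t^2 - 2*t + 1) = 2*t^2 + t - 4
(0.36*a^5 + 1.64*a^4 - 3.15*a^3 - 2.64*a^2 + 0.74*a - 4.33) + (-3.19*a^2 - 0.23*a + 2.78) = 0.36*a^5 + 1.64*a^4 - 3.15*a^3 - 5.83*a^2 + 0.51*a - 1.55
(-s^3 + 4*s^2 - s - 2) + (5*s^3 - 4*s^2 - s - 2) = 4*s^3 - 2*s - 4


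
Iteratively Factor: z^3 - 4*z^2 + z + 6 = (z + 1)*(z^2 - 5*z + 6) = (z - 3)*(z + 1)*(z - 2)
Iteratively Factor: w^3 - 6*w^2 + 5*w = (w)*(w^2 - 6*w + 5) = w*(w - 1)*(w - 5)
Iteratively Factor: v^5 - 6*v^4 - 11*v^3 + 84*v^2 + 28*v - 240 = (v - 5)*(v^4 - v^3 - 16*v^2 + 4*v + 48) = (v - 5)*(v - 2)*(v^3 + v^2 - 14*v - 24) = (v - 5)*(v - 4)*(v - 2)*(v^2 + 5*v + 6) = (v - 5)*(v - 4)*(v - 2)*(v + 2)*(v + 3)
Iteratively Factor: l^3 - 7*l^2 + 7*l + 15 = (l + 1)*(l^2 - 8*l + 15) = (l - 5)*(l + 1)*(l - 3)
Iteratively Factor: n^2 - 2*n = (n)*(n - 2)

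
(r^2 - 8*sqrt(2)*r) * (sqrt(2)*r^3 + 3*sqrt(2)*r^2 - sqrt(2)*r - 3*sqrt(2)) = sqrt(2)*r^5 - 16*r^4 + 3*sqrt(2)*r^4 - 48*r^3 - sqrt(2)*r^3 - 3*sqrt(2)*r^2 + 16*r^2 + 48*r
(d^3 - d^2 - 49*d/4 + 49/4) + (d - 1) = d^3 - d^2 - 45*d/4 + 45/4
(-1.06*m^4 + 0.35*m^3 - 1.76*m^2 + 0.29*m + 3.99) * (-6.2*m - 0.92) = 6.572*m^5 - 1.1948*m^4 + 10.59*m^3 - 0.1788*m^2 - 25.0048*m - 3.6708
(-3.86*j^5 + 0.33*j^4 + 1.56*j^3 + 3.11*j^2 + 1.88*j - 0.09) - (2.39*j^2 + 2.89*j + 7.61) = -3.86*j^5 + 0.33*j^4 + 1.56*j^3 + 0.72*j^2 - 1.01*j - 7.7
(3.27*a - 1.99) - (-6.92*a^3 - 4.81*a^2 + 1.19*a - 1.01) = 6.92*a^3 + 4.81*a^2 + 2.08*a - 0.98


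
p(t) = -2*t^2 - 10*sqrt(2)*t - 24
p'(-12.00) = 33.86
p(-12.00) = -142.29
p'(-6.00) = 9.86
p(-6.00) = -11.15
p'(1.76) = -21.18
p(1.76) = -55.09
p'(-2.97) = -2.26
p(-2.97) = 0.36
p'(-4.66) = 4.50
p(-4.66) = -1.53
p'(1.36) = -19.58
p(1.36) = -46.93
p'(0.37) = -15.62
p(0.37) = -29.51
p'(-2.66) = -3.50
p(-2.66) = -0.53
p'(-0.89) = -10.58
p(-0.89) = -13.00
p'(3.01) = -26.18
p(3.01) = -84.69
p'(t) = -4*t - 10*sqrt(2)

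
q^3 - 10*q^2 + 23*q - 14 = (q - 7)*(q - 2)*(q - 1)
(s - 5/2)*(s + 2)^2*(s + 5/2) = s^4 + 4*s^3 - 9*s^2/4 - 25*s - 25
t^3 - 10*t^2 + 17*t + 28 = (t - 7)*(t - 4)*(t + 1)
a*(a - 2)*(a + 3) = a^3 + a^2 - 6*a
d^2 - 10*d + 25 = (d - 5)^2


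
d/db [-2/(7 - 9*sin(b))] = -18*cos(b)/(9*sin(b) - 7)^2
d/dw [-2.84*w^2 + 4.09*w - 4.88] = 4.09 - 5.68*w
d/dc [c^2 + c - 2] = 2*c + 1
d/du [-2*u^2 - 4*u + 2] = -4*u - 4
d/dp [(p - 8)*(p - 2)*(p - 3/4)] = 3*p^2 - 43*p/2 + 47/2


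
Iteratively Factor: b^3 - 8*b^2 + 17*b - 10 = (b - 5)*(b^2 - 3*b + 2) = (b - 5)*(b - 1)*(b - 2)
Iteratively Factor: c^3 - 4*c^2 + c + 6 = (c + 1)*(c^2 - 5*c + 6) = (c - 3)*(c + 1)*(c - 2)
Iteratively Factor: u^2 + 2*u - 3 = (u - 1)*(u + 3)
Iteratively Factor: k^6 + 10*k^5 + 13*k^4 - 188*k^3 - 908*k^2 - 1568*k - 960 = (k + 2)*(k^5 + 8*k^4 - 3*k^3 - 182*k^2 - 544*k - 480) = (k + 2)^2*(k^4 + 6*k^3 - 15*k^2 - 152*k - 240) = (k + 2)^2*(k + 4)*(k^3 + 2*k^2 - 23*k - 60) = (k + 2)^2*(k + 4)^2*(k^2 - 2*k - 15) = (k - 5)*(k + 2)^2*(k + 4)^2*(k + 3)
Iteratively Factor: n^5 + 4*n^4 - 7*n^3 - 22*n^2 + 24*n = (n - 1)*(n^4 + 5*n^3 - 2*n^2 - 24*n) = n*(n - 1)*(n^3 + 5*n^2 - 2*n - 24) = n*(n - 1)*(n + 3)*(n^2 + 2*n - 8) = n*(n - 1)*(n + 3)*(n + 4)*(n - 2)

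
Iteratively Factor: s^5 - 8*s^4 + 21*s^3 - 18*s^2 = (s - 3)*(s^4 - 5*s^3 + 6*s^2) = (s - 3)^2*(s^3 - 2*s^2) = s*(s - 3)^2*(s^2 - 2*s) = s*(s - 3)^2*(s - 2)*(s)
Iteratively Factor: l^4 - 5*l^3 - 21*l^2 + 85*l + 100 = (l + 1)*(l^3 - 6*l^2 - 15*l + 100) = (l - 5)*(l + 1)*(l^2 - l - 20) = (l - 5)^2*(l + 1)*(l + 4)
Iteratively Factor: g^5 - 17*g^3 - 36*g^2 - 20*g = (g + 2)*(g^4 - 2*g^3 - 13*g^2 - 10*g) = g*(g + 2)*(g^3 - 2*g^2 - 13*g - 10) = g*(g + 2)^2*(g^2 - 4*g - 5) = g*(g - 5)*(g + 2)^2*(g + 1)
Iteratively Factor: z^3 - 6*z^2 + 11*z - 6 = (z - 3)*(z^2 - 3*z + 2) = (z - 3)*(z - 1)*(z - 2)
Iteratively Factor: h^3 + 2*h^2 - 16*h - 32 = (h - 4)*(h^2 + 6*h + 8) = (h - 4)*(h + 4)*(h + 2)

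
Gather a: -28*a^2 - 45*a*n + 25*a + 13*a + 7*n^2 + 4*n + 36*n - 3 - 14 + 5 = -28*a^2 + a*(38 - 45*n) + 7*n^2 + 40*n - 12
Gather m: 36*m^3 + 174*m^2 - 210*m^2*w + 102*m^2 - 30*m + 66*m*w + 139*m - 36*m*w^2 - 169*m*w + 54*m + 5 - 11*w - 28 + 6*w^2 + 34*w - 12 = 36*m^3 + m^2*(276 - 210*w) + m*(-36*w^2 - 103*w + 163) + 6*w^2 + 23*w - 35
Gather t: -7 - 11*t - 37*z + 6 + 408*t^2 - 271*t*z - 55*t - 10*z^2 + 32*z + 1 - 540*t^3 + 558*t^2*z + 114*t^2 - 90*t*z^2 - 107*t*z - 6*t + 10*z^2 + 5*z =-540*t^3 + t^2*(558*z + 522) + t*(-90*z^2 - 378*z - 72)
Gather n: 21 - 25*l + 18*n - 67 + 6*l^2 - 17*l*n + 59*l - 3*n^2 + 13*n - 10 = 6*l^2 + 34*l - 3*n^2 + n*(31 - 17*l) - 56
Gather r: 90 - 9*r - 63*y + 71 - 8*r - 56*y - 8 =-17*r - 119*y + 153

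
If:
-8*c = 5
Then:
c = -5/8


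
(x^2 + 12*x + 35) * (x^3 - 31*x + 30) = x^5 + 12*x^4 + 4*x^3 - 342*x^2 - 725*x + 1050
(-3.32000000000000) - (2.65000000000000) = -5.97000000000000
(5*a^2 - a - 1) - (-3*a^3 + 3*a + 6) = 3*a^3 + 5*a^2 - 4*a - 7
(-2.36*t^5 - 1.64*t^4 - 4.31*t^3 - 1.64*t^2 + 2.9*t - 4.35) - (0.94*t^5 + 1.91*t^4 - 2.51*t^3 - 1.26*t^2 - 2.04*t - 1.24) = -3.3*t^5 - 3.55*t^4 - 1.8*t^3 - 0.38*t^2 + 4.94*t - 3.11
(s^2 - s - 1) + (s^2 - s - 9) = 2*s^2 - 2*s - 10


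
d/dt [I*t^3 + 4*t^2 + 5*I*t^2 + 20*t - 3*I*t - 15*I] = 3*I*t^2 + t*(8 + 10*I) + 20 - 3*I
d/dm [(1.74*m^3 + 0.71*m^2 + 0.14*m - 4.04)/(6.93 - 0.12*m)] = (-0.4176*m^3 + 36.0894*m^2 + 9.8406*m + 0.4854)/(0.0144*m^2 - 1.6632*m + 48.0249)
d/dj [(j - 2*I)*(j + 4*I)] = 2*j + 2*I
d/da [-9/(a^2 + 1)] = 18*a/(a^2 + 1)^2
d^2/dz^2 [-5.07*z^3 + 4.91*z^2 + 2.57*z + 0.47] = 9.82 - 30.42*z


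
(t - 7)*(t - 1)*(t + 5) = t^3 - 3*t^2 - 33*t + 35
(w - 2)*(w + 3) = w^2 + w - 6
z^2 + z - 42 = (z - 6)*(z + 7)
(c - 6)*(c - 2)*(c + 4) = c^3 - 4*c^2 - 20*c + 48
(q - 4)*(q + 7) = q^2 + 3*q - 28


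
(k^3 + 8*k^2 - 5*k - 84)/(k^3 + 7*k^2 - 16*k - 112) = (k - 3)/(k - 4)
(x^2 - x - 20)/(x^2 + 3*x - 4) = (x - 5)/(x - 1)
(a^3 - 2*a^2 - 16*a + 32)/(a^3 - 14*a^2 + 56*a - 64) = (a + 4)/(a - 8)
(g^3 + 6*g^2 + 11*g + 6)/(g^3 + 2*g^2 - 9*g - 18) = (g + 1)/(g - 3)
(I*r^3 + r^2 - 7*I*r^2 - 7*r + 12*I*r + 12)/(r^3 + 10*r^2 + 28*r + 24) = (I*r^3 + r^2*(1 - 7*I) + r*(-7 + 12*I) + 12)/(r^3 + 10*r^2 + 28*r + 24)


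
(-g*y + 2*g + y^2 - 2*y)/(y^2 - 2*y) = (-g + y)/y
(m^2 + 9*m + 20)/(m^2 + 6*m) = (m^2 + 9*m + 20)/(m*(m + 6))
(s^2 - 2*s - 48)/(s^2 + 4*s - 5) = (s^2 - 2*s - 48)/(s^2 + 4*s - 5)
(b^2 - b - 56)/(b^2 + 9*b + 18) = (b^2 - b - 56)/(b^2 + 9*b + 18)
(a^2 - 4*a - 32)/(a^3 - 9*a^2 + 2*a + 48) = (a + 4)/(a^2 - a - 6)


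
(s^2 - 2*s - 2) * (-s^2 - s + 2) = -s^4 + s^3 + 6*s^2 - 2*s - 4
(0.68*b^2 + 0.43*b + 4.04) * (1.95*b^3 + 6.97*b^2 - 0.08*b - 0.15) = 1.326*b^5 + 5.5781*b^4 + 10.8207*b^3 + 28.0224*b^2 - 0.3877*b - 0.606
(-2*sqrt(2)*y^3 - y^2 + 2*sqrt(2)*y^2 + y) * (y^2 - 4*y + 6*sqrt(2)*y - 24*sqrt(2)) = -2*sqrt(2)*y^5 - 25*y^4 + 10*sqrt(2)*y^4 - 14*sqrt(2)*y^3 + 125*y^3 - 100*y^2 + 30*sqrt(2)*y^2 - 24*sqrt(2)*y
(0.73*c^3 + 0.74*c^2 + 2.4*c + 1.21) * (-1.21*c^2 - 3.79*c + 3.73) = -0.8833*c^5 - 3.6621*c^4 - 2.9857*c^3 - 7.7999*c^2 + 4.3661*c + 4.5133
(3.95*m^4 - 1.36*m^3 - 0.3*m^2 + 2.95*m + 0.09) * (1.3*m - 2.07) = 5.135*m^5 - 9.9445*m^4 + 2.4252*m^3 + 4.456*m^2 - 5.9895*m - 0.1863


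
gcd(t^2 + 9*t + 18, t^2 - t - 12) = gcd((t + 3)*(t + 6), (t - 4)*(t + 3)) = t + 3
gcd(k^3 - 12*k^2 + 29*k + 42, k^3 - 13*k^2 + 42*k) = k^2 - 13*k + 42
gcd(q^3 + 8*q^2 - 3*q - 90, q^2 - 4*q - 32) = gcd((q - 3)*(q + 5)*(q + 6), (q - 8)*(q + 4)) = 1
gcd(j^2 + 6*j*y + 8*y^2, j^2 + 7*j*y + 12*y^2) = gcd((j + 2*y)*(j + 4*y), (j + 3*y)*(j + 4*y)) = j + 4*y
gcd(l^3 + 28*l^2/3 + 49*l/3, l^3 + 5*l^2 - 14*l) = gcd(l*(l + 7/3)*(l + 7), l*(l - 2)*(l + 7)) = l^2 + 7*l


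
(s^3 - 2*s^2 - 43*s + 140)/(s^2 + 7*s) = s - 9 + 20/s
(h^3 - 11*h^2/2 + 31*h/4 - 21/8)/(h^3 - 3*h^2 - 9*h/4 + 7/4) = (h - 3/2)/(h + 1)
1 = 1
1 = 1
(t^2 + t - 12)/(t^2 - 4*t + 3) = (t + 4)/(t - 1)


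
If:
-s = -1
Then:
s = 1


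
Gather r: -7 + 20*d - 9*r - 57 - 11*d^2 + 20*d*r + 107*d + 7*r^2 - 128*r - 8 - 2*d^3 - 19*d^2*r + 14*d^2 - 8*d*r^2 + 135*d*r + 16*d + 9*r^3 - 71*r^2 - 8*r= -2*d^3 + 3*d^2 + 143*d + 9*r^3 + r^2*(-8*d - 64) + r*(-19*d^2 + 155*d - 145) - 72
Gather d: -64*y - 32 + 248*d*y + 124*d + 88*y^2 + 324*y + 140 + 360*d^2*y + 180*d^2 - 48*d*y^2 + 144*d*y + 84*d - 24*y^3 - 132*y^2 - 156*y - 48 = d^2*(360*y + 180) + d*(-48*y^2 + 392*y + 208) - 24*y^3 - 44*y^2 + 104*y + 60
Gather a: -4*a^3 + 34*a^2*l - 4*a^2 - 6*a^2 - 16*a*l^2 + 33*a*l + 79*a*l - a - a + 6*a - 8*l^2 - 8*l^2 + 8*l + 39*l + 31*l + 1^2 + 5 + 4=-4*a^3 + a^2*(34*l - 10) + a*(-16*l^2 + 112*l + 4) - 16*l^2 + 78*l + 10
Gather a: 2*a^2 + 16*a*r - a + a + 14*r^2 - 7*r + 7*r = 2*a^2 + 16*a*r + 14*r^2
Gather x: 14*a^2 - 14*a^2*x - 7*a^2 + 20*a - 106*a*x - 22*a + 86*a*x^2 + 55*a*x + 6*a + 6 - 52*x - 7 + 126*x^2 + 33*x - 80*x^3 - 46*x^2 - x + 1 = 7*a^2 + 4*a - 80*x^3 + x^2*(86*a + 80) + x*(-14*a^2 - 51*a - 20)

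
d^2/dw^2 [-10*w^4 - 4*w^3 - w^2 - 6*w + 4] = -120*w^2 - 24*w - 2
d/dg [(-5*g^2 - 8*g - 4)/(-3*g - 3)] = (5*g^2 + 10*g + 4)/(3*(g^2 + 2*g + 1))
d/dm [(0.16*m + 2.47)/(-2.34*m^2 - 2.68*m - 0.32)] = (0.3744*m^2 + 11.5596*m + 6.5684)/(5.4756*m^4 + 12.5424*m^3 + 8.68*m^2 + 1.7152*m + 0.1024)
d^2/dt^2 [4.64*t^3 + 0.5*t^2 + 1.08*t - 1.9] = 27.84*t + 1.0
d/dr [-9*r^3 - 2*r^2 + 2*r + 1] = -27*r^2 - 4*r + 2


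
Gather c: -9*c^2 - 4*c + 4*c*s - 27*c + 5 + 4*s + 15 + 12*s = -9*c^2 + c*(4*s - 31) + 16*s + 20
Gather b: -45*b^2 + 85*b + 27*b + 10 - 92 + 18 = -45*b^2 + 112*b - 64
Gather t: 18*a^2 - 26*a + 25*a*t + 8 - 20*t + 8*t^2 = 18*a^2 - 26*a + 8*t^2 + t*(25*a - 20) + 8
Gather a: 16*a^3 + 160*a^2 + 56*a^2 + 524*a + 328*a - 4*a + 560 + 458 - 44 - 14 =16*a^3 + 216*a^2 + 848*a + 960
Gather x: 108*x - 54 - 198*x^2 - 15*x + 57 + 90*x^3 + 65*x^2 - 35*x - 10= 90*x^3 - 133*x^2 + 58*x - 7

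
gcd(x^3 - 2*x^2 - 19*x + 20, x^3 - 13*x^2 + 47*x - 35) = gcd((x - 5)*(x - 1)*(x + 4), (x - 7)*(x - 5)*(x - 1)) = x^2 - 6*x + 5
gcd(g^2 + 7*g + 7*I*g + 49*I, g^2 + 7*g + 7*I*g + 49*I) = g^2 + g*(7 + 7*I) + 49*I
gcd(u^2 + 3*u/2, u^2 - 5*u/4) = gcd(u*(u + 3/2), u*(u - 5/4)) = u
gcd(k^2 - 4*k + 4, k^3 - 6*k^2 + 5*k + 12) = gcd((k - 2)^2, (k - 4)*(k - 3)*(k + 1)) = 1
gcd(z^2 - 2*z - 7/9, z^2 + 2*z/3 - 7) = z - 7/3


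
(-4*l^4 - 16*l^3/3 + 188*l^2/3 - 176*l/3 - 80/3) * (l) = -4*l^5 - 16*l^4/3 + 188*l^3/3 - 176*l^2/3 - 80*l/3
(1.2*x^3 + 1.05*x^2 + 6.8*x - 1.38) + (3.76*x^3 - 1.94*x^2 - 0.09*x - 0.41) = 4.96*x^3 - 0.89*x^2 + 6.71*x - 1.79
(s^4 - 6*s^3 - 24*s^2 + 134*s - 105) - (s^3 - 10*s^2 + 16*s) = s^4 - 7*s^3 - 14*s^2 + 118*s - 105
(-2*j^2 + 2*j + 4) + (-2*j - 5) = -2*j^2 - 1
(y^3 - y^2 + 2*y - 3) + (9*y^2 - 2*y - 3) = y^3 + 8*y^2 - 6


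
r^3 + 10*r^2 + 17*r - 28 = (r - 1)*(r + 4)*(r + 7)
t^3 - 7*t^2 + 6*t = t*(t - 6)*(t - 1)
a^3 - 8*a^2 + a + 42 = (a - 7)*(a - 3)*(a + 2)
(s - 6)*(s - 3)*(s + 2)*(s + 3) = s^4 - 4*s^3 - 21*s^2 + 36*s + 108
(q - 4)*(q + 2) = q^2 - 2*q - 8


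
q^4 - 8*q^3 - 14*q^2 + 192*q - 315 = (q - 7)*(q - 3)^2*(q + 5)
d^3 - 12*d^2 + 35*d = d*(d - 7)*(d - 5)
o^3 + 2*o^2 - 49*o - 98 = (o - 7)*(o + 2)*(o + 7)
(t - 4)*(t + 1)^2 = t^3 - 2*t^2 - 7*t - 4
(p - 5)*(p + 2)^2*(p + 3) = p^4 + 2*p^3 - 19*p^2 - 68*p - 60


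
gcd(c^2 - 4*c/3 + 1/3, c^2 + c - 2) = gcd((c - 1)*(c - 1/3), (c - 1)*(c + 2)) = c - 1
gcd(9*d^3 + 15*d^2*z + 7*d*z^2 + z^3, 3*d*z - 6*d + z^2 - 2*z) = 3*d + z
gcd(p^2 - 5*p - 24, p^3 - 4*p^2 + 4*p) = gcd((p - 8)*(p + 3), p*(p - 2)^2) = 1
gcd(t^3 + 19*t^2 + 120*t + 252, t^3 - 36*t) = t + 6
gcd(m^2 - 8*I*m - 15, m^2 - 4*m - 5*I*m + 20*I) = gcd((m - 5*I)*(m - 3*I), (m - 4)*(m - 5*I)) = m - 5*I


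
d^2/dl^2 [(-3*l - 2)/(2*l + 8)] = 10/(l + 4)^3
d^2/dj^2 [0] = 0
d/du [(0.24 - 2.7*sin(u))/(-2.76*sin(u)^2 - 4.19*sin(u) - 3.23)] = (-7.452*sin(u)^2 + 1.3248*sin(u) + 9.7266)*cos(u)/(7.6176*sin(u)^4 + 23.1288*sin(u)^3 + 35.3857*sin(u)^2 + 27.0674*sin(u) + 10.4329)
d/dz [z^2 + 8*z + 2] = 2*z + 8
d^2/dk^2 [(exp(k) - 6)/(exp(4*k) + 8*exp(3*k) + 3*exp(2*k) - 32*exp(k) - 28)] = (9*exp(8*k) - 8*exp(7*k) - 842*exp(6*k) - 3312*exp(5*k) - 127*exp(4*k) + 3176*exp(3*k) - 9864*exp(2*k) - 9056*exp(k) + 6160)*exp(k)/(exp(12*k) + 24*exp(11*k) + 201*exp(10*k) + 560*exp(9*k) - 1017*exp(8*k) - 7848*exp(7*k) - 7389*exp(6*k) + 25056*exp(5*k) + 53820*exp(4*k) + 2176*exp(3*k) - 78960*exp(2*k) - 75264*exp(k) - 21952)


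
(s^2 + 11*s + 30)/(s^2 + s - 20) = (s + 6)/(s - 4)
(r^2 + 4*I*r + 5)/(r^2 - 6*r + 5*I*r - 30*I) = (r - I)/(r - 6)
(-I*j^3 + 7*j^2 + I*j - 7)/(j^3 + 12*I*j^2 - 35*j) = I*(1 - j^2)/(j*(j + 5*I))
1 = 1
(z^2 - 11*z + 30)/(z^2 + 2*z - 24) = (z^2 - 11*z + 30)/(z^2 + 2*z - 24)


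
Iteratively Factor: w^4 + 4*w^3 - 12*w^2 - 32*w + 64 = (w + 4)*(w^3 - 12*w + 16) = (w - 2)*(w + 4)*(w^2 + 2*w - 8) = (w - 2)*(w + 4)^2*(w - 2)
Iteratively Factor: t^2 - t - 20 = (t - 5)*(t + 4)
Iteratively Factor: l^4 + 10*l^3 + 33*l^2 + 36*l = (l + 4)*(l^3 + 6*l^2 + 9*l) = (l + 3)*(l + 4)*(l^2 + 3*l) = (l + 3)^2*(l + 4)*(l)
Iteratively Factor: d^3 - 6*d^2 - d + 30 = (d - 3)*(d^2 - 3*d - 10) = (d - 5)*(d - 3)*(d + 2)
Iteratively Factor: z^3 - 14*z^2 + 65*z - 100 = (z - 5)*(z^2 - 9*z + 20) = (z - 5)^2*(z - 4)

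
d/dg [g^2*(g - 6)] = 3*g*(g - 4)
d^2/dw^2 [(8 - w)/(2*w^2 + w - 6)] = 2*(-(w - 8)*(4*w + 1)^2 + 3*(2*w - 5)*(2*w^2 + w - 6))/(2*w^2 + w - 6)^3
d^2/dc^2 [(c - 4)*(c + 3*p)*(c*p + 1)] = 6*c*p + 6*p^2 - 8*p + 2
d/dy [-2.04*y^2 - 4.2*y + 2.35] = -4.08*y - 4.2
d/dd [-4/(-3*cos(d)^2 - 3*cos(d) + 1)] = 12*(2*cos(d) + 1)*sin(d)/(3*cos(d)^2 + 3*cos(d) - 1)^2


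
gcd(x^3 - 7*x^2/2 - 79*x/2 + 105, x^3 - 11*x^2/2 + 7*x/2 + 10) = x - 5/2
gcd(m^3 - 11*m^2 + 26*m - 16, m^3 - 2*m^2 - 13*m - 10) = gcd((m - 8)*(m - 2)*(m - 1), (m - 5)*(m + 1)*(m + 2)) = 1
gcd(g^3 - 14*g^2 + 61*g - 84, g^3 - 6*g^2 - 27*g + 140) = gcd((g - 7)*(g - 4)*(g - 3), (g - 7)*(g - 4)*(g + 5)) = g^2 - 11*g + 28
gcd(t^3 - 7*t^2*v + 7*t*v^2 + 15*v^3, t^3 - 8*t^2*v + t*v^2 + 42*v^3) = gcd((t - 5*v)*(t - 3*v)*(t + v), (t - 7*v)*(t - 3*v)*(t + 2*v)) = t - 3*v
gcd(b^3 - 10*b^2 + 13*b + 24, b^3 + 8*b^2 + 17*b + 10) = b + 1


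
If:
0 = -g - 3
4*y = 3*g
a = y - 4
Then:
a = -25/4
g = -3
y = -9/4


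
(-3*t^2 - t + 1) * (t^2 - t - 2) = -3*t^4 + 2*t^3 + 8*t^2 + t - 2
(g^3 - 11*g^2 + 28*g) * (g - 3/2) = g^4 - 25*g^3/2 + 89*g^2/2 - 42*g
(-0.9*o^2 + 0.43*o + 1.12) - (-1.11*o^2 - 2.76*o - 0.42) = 0.21*o^2 + 3.19*o + 1.54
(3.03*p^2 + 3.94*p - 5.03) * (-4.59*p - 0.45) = -13.9077*p^3 - 19.4481*p^2 + 21.3147*p + 2.2635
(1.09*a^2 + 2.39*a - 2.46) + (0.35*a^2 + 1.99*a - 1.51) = 1.44*a^2 + 4.38*a - 3.97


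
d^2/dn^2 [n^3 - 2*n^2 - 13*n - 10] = 6*n - 4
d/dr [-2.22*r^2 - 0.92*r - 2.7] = -4.44*r - 0.92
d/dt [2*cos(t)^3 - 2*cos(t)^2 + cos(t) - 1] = (-6*cos(t)^2 + 4*cos(t) - 1)*sin(t)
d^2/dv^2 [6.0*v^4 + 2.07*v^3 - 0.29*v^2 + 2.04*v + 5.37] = 72.0*v^2 + 12.42*v - 0.58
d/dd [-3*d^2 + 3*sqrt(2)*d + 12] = -6*d + 3*sqrt(2)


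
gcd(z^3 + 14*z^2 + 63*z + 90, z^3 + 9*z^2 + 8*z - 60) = z^2 + 11*z + 30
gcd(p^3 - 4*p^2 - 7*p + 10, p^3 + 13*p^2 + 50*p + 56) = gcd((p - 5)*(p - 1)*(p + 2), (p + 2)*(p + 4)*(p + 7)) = p + 2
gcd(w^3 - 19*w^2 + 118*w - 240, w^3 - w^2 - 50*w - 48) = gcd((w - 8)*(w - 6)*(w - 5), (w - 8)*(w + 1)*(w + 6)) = w - 8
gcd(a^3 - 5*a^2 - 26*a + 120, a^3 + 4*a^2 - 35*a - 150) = a^2 - a - 30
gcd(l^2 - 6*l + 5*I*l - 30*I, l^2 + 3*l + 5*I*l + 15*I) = l + 5*I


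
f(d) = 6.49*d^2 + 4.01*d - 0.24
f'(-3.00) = -34.93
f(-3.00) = 46.14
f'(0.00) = 4.01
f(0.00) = -0.24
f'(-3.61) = -42.85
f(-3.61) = 69.86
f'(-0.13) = 2.32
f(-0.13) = -0.65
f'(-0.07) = 3.10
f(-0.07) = -0.49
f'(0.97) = 16.60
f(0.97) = 9.76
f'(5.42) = 74.36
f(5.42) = 212.15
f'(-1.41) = -14.29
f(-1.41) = 7.01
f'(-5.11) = -62.32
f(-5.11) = 148.74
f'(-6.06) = -74.65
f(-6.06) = 213.80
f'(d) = 12.98*d + 4.01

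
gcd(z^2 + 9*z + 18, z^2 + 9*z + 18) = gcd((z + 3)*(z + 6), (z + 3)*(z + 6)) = z^2 + 9*z + 18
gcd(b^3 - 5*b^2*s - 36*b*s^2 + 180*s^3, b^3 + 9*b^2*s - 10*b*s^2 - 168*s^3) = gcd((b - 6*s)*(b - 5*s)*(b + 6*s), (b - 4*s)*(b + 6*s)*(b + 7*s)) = b + 6*s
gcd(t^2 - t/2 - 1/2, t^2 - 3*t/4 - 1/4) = t - 1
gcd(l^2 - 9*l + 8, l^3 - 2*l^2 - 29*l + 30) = l - 1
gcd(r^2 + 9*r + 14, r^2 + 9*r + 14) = r^2 + 9*r + 14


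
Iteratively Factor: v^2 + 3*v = (v + 3)*(v)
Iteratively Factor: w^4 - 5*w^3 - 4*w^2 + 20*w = (w - 2)*(w^3 - 3*w^2 - 10*w) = (w - 5)*(w - 2)*(w^2 + 2*w) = w*(w - 5)*(w - 2)*(w + 2)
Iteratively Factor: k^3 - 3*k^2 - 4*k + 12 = (k - 3)*(k^2 - 4) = (k - 3)*(k - 2)*(k + 2)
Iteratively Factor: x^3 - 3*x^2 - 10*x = (x)*(x^2 - 3*x - 10) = x*(x - 5)*(x + 2)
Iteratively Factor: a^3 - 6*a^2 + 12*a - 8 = (a - 2)*(a^2 - 4*a + 4) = (a - 2)^2*(a - 2)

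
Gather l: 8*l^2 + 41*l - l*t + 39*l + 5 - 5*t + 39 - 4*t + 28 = 8*l^2 + l*(80 - t) - 9*t + 72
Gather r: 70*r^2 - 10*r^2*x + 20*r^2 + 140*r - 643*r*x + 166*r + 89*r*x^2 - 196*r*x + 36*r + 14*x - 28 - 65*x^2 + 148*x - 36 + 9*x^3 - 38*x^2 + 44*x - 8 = r^2*(90 - 10*x) + r*(89*x^2 - 839*x + 342) + 9*x^3 - 103*x^2 + 206*x - 72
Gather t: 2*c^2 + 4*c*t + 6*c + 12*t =2*c^2 + 6*c + t*(4*c + 12)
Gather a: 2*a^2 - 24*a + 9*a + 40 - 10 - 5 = 2*a^2 - 15*a + 25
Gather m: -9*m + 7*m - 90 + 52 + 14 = -2*m - 24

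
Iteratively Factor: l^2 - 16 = (l - 4)*(l + 4)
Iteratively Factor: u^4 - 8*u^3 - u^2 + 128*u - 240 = (u - 5)*(u^3 - 3*u^2 - 16*u + 48) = (u - 5)*(u - 4)*(u^2 + u - 12) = (u - 5)*(u - 4)*(u - 3)*(u + 4)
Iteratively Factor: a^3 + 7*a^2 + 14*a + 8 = (a + 4)*(a^2 + 3*a + 2) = (a + 1)*(a + 4)*(a + 2)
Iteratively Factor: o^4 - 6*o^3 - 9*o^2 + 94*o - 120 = (o - 5)*(o^3 - o^2 - 14*o + 24) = (o - 5)*(o - 3)*(o^2 + 2*o - 8) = (o - 5)*(o - 3)*(o - 2)*(o + 4)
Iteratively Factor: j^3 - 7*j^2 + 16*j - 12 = (j - 2)*(j^2 - 5*j + 6) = (j - 3)*(j - 2)*(j - 2)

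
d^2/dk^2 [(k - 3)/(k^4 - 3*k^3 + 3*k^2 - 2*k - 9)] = 2*(-(k - 3)*(4*k^3 - 9*k^2 + 6*k - 2)^2 + (-4*k^3 + 9*k^2 - 6*k - 3*(k - 3)*(2*k^2 - 3*k + 1) + 2)*(-k^4 + 3*k^3 - 3*k^2 + 2*k + 9))/(-k^4 + 3*k^3 - 3*k^2 + 2*k + 9)^3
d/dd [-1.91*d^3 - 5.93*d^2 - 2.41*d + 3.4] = -5.73*d^2 - 11.86*d - 2.41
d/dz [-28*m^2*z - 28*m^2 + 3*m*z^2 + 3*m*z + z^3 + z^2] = -28*m^2 + 6*m*z + 3*m + 3*z^2 + 2*z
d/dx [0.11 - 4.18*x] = -4.18000000000000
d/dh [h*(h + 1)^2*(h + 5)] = 4*h^3 + 21*h^2 + 22*h + 5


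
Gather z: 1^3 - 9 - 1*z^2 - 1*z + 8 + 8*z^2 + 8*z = 7*z^2 + 7*z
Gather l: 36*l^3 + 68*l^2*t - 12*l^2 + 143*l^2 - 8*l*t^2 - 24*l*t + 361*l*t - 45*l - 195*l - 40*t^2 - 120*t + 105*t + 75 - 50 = 36*l^3 + l^2*(68*t + 131) + l*(-8*t^2 + 337*t - 240) - 40*t^2 - 15*t + 25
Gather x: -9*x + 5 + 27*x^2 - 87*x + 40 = 27*x^2 - 96*x + 45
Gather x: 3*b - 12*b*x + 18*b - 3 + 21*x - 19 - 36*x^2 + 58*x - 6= 21*b - 36*x^2 + x*(79 - 12*b) - 28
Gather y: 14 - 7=7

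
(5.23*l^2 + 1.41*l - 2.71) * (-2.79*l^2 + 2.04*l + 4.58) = -14.5917*l^4 + 6.7353*l^3 + 34.3907*l^2 + 0.929399999999999*l - 12.4118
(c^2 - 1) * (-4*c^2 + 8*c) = -4*c^4 + 8*c^3 + 4*c^2 - 8*c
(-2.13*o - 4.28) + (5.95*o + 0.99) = 3.82*o - 3.29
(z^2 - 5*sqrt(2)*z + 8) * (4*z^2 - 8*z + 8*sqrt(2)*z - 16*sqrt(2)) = 4*z^4 - 12*sqrt(2)*z^3 - 8*z^3 - 48*z^2 + 24*sqrt(2)*z^2 + 64*sqrt(2)*z + 96*z - 128*sqrt(2)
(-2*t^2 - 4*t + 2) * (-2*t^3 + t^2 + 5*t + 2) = 4*t^5 + 6*t^4 - 18*t^3 - 22*t^2 + 2*t + 4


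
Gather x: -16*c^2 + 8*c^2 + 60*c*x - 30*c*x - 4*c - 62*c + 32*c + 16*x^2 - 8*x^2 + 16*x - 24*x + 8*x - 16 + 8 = -8*c^2 + 30*c*x - 34*c + 8*x^2 - 8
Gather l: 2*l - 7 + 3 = 2*l - 4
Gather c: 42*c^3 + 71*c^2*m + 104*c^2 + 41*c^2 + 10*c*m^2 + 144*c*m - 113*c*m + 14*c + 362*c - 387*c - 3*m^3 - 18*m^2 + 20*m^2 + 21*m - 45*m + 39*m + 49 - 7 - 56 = 42*c^3 + c^2*(71*m + 145) + c*(10*m^2 + 31*m - 11) - 3*m^3 + 2*m^2 + 15*m - 14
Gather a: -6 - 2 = -8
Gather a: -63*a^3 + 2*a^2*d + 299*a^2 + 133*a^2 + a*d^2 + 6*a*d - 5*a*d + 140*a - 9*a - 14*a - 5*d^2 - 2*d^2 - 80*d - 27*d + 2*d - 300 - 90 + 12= -63*a^3 + a^2*(2*d + 432) + a*(d^2 + d + 117) - 7*d^2 - 105*d - 378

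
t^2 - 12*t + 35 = (t - 7)*(t - 5)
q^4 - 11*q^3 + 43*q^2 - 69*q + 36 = (q - 4)*(q - 3)^2*(q - 1)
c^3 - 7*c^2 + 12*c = c*(c - 4)*(c - 3)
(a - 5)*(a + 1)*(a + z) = a^3 + a^2*z - 4*a^2 - 4*a*z - 5*a - 5*z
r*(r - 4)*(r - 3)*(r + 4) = r^4 - 3*r^3 - 16*r^2 + 48*r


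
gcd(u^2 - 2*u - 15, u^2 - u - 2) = 1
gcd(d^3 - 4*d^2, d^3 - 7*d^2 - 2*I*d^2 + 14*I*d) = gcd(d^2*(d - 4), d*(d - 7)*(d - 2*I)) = d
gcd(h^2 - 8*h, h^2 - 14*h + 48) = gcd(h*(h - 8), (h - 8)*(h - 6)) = h - 8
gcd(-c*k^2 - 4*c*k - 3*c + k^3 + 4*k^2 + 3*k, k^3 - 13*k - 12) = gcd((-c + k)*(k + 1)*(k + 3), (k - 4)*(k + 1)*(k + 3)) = k^2 + 4*k + 3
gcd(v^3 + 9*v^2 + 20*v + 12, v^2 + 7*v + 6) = v^2 + 7*v + 6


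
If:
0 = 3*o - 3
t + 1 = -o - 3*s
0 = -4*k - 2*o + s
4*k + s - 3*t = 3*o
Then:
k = -23/44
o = 1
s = -1/11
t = -19/11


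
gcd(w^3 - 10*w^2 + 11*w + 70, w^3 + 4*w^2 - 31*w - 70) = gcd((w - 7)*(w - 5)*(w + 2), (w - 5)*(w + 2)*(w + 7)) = w^2 - 3*w - 10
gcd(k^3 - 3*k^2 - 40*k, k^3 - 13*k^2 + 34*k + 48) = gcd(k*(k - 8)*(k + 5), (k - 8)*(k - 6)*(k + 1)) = k - 8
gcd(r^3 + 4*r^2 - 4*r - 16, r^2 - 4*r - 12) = r + 2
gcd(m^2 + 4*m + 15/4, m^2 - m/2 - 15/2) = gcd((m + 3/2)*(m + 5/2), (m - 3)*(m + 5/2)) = m + 5/2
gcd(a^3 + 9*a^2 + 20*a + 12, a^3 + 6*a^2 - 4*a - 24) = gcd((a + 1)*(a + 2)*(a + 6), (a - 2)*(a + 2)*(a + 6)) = a^2 + 8*a + 12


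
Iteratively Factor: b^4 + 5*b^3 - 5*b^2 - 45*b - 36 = (b + 3)*(b^3 + 2*b^2 - 11*b - 12) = (b + 1)*(b + 3)*(b^2 + b - 12) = (b - 3)*(b + 1)*(b + 3)*(b + 4)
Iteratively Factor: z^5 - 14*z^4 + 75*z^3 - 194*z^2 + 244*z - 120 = (z - 5)*(z^4 - 9*z^3 + 30*z^2 - 44*z + 24) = (z - 5)*(z - 2)*(z^3 - 7*z^2 + 16*z - 12) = (z - 5)*(z - 3)*(z - 2)*(z^2 - 4*z + 4) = (z - 5)*(z - 3)*(z - 2)^2*(z - 2)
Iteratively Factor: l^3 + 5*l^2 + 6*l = (l + 2)*(l^2 + 3*l) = l*(l + 2)*(l + 3)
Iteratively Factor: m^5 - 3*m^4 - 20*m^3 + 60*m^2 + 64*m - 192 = (m + 2)*(m^4 - 5*m^3 - 10*m^2 + 80*m - 96) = (m - 4)*(m + 2)*(m^3 - m^2 - 14*m + 24) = (m - 4)*(m - 2)*(m + 2)*(m^2 + m - 12) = (m - 4)*(m - 2)*(m + 2)*(m + 4)*(m - 3)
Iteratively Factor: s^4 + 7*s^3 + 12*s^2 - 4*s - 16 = (s - 1)*(s^3 + 8*s^2 + 20*s + 16) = (s - 1)*(s + 4)*(s^2 + 4*s + 4) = (s - 1)*(s + 2)*(s + 4)*(s + 2)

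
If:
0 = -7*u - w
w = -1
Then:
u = 1/7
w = -1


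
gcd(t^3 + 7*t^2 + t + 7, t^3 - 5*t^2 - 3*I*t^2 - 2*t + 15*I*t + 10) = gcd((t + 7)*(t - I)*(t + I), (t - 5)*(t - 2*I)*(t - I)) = t - I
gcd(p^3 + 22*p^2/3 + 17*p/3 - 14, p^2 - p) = p - 1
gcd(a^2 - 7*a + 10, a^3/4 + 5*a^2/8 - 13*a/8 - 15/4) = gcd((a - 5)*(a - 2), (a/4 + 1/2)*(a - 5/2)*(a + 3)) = 1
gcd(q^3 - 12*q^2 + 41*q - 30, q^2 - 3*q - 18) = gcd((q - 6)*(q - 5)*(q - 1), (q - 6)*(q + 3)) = q - 6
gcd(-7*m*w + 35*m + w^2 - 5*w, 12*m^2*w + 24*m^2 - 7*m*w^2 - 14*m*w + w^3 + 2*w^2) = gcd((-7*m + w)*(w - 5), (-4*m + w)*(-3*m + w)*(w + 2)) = 1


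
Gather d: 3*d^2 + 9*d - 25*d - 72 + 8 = 3*d^2 - 16*d - 64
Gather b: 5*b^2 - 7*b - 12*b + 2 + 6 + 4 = 5*b^2 - 19*b + 12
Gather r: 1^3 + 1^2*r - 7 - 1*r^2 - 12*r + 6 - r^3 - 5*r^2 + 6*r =-r^3 - 6*r^2 - 5*r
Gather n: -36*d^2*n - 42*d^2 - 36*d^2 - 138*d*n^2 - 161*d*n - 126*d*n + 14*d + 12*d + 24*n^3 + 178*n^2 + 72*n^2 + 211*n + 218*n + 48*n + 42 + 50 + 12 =-78*d^2 + 26*d + 24*n^3 + n^2*(250 - 138*d) + n*(-36*d^2 - 287*d + 477) + 104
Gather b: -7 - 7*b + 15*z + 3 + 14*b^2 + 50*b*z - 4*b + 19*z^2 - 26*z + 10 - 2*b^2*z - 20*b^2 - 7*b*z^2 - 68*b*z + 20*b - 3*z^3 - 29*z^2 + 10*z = b^2*(-2*z - 6) + b*(-7*z^2 - 18*z + 9) - 3*z^3 - 10*z^2 - z + 6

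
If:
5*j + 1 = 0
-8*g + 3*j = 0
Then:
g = -3/40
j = -1/5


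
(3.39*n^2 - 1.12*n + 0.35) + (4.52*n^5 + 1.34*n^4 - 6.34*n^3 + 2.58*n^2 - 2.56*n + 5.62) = 4.52*n^5 + 1.34*n^4 - 6.34*n^3 + 5.97*n^2 - 3.68*n + 5.97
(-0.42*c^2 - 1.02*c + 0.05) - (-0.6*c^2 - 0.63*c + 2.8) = 0.18*c^2 - 0.39*c - 2.75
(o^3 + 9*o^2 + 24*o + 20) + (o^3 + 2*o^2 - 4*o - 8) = 2*o^3 + 11*o^2 + 20*o + 12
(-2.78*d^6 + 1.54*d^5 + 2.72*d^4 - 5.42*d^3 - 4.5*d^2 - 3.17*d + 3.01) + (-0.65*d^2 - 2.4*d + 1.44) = -2.78*d^6 + 1.54*d^5 + 2.72*d^4 - 5.42*d^3 - 5.15*d^2 - 5.57*d + 4.45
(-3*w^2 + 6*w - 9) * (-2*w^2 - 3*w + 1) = 6*w^4 - 3*w^3 - 3*w^2 + 33*w - 9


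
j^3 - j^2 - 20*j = j*(j - 5)*(j + 4)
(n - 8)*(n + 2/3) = n^2 - 22*n/3 - 16/3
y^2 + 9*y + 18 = (y + 3)*(y + 6)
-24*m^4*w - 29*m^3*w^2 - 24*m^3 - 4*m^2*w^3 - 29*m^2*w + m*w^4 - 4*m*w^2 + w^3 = (-8*m + w)*(m + w)*(3*m + w)*(m*w + 1)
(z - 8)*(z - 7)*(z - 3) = z^3 - 18*z^2 + 101*z - 168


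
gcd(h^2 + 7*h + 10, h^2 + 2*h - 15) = h + 5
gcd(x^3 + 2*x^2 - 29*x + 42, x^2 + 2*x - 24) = 1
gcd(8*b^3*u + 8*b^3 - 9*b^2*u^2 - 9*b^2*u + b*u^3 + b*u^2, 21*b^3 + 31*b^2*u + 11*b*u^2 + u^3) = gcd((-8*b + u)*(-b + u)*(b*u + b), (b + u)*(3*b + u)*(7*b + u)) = 1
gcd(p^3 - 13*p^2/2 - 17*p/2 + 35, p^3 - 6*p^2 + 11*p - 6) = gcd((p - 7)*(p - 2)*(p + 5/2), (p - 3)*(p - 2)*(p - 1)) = p - 2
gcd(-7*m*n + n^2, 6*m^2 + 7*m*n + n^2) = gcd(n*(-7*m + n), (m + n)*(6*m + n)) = 1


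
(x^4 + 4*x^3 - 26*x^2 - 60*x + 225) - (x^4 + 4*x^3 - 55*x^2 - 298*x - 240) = 29*x^2 + 238*x + 465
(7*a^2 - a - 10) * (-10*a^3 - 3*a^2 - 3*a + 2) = -70*a^5 - 11*a^4 + 82*a^3 + 47*a^2 + 28*a - 20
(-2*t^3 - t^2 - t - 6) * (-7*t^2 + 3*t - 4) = 14*t^5 + t^4 + 12*t^3 + 43*t^2 - 14*t + 24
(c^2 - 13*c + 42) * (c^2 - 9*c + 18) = c^4 - 22*c^3 + 177*c^2 - 612*c + 756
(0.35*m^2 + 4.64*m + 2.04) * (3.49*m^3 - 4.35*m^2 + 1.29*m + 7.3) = 1.2215*m^5 + 14.6711*m^4 - 12.6129*m^3 - 0.333399999999999*m^2 + 36.5036*m + 14.892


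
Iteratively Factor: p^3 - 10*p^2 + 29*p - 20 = (p - 5)*(p^2 - 5*p + 4) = (p - 5)*(p - 4)*(p - 1)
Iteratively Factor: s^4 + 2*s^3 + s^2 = (s)*(s^3 + 2*s^2 + s) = s^2*(s^2 + 2*s + 1) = s^2*(s + 1)*(s + 1)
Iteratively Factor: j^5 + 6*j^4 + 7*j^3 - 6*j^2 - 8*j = (j + 2)*(j^4 + 4*j^3 - j^2 - 4*j) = j*(j + 2)*(j^3 + 4*j^2 - j - 4) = j*(j + 2)*(j + 4)*(j^2 - 1) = j*(j + 1)*(j + 2)*(j + 4)*(j - 1)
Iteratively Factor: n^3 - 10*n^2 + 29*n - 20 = (n - 1)*(n^2 - 9*n + 20) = (n - 4)*(n - 1)*(n - 5)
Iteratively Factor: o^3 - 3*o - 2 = (o - 2)*(o^2 + 2*o + 1) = (o - 2)*(o + 1)*(o + 1)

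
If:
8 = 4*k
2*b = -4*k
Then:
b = -4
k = 2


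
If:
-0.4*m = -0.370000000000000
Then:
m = 0.92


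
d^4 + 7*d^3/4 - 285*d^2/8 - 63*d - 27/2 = (d - 6)*(d + 1/4)*(d + 3/2)*(d + 6)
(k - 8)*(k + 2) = k^2 - 6*k - 16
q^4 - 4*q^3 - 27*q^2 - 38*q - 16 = (q - 8)*(q + 1)^2*(q + 2)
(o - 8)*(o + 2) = o^2 - 6*o - 16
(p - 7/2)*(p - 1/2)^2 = p^3 - 9*p^2/2 + 15*p/4 - 7/8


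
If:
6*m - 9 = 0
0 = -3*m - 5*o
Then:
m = 3/2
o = -9/10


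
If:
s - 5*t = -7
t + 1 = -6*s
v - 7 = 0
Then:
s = -12/31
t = 41/31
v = 7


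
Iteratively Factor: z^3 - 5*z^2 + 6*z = (z - 3)*(z^2 - 2*z) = z*(z - 3)*(z - 2)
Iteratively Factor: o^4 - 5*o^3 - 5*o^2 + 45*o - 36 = (o - 4)*(o^3 - o^2 - 9*o + 9) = (o - 4)*(o - 1)*(o^2 - 9) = (o - 4)*(o - 1)*(o + 3)*(o - 3)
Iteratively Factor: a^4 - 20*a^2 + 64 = (a + 2)*(a^3 - 2*a^2 - 16*a + 32) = (a + 2)*(a + 4)*(a^2 - 6*a + 8) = (a - 4)*(a + 2)*(a + 4)*(a - 2)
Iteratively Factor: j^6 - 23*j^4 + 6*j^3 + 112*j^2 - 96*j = (j - 4)*(j^5 + 4*j^4 - 7*j^3 - 22*j^2 + 24*j) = (j - 4)*(j + 3)*(j^4 + j^3 - 10*j^2 + 8*j) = (j - 4)*(j + 3)*(j + 4)*(j^3 - 3*j^2 + 2*j) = j*(j - 4)*(j + 3)*(j + 4)*(j^2 - 3*j + 2) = j*(j - 4)*(j - 1)*(j + 3)*(j + 4)*(j - 2)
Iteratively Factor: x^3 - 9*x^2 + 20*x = (x - 5)*(x^2 - 4*x) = x*(x - 5)*(x - 4)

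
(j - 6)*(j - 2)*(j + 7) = j^3 - j^2 - 44*j + 84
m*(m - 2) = m^2 - 2*m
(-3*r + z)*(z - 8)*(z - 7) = -3*r*z^2 + 45*r*z - 168*r + z^3 - 15*z^2 + 56*z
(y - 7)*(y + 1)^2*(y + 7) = y^4 + 2*y^3 - 48*y^2 - 98*y - 49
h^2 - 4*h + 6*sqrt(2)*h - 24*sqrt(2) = (h - 4)*(h + 6*sqrt(2))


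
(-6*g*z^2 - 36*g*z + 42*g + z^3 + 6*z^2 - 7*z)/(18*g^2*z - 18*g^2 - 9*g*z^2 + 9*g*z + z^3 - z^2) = (z + 7)/(-3*g + z)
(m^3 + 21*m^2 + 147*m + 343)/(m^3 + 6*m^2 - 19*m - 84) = (m^2 + 14*m + 49)/(m^2 - m - 12)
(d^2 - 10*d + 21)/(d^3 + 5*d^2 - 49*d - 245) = (d - 3)/(d^2 + 12*d + 35)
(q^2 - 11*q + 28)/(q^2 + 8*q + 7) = (q^2 - 11*q + 28)/(q^2 + 8*q + 7)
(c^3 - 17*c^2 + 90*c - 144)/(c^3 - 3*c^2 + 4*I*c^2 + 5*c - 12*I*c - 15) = (c^2 - 14*c + 48)/(c^2 + 4*I*c + 5)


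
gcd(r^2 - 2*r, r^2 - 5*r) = r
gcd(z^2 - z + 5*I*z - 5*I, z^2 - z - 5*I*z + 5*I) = z - 1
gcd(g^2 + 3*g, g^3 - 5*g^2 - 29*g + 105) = 1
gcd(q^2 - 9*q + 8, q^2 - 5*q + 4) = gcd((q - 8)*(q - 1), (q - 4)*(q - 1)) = q - 1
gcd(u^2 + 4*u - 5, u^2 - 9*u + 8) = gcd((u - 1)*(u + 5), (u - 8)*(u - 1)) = u - 1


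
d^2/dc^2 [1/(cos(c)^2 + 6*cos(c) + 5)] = (-8*sin(c)^4 + 36*sin(c)^2 + 105*cos(c) - 9*cos(3*c) + 96)/(2*(cos(c) + 1)^3*(cos(c) + 5)^3)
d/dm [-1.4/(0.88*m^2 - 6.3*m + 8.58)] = (2.464*m - 8.82)/(0.88*m^2 - 6.3*m + 8.58)^2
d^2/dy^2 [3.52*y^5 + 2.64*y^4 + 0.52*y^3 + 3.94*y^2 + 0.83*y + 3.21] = 70.4*y^3 + 31.68*y^2 + 3.12*y + 7.88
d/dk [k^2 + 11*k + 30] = 2*k + 11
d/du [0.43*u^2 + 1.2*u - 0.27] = 0.86*u + 1.2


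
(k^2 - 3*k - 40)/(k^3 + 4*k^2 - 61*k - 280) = 1/(k + 7)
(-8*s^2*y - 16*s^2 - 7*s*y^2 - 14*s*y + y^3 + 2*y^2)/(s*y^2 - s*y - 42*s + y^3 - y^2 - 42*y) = (-8*s*y - 16*s + y^2 + 2*y)/(y^2 - y - 42)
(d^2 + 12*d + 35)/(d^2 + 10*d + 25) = (d + 7)/(d + 5)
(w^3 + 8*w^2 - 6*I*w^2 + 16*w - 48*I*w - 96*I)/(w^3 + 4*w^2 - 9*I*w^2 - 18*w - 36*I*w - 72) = (w + 4)/(w - 3*I)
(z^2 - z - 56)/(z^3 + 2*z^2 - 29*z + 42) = (z - 8)/(z^2 - 5*z + 6)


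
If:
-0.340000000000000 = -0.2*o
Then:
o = 1.70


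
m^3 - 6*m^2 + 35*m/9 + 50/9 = (m - 5)*(m - 5/3)*(m + 2/3)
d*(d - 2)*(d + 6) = d^3 + 4*d^2 - 12*d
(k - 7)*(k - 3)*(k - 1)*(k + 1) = k^4 - 10*k^3 + 20*k^2 + 10*k - 21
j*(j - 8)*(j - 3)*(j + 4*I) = j^4 - 11*j^3 + 4*I*j^3 + 24*j^2 - 44*I*j^2 + 96*I*j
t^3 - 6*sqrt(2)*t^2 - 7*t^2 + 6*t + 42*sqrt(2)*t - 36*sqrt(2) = (t - 6)*(t - 1)*(t - 6*sqrt(2))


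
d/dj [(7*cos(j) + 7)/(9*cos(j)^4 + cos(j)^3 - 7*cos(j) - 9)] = 7*(27*(1 - cos(2*j))^2 + 114*cos(j) + 114*cos(2*j) + 38*cos(3*j) + 14)*sin(j)/(4*(9*cos(j)^4 + cos(j)^3 - 7*cos(j) - 9)^2)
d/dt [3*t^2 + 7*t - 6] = 6*t + 7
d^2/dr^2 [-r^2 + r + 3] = -2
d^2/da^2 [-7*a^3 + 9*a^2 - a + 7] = 18 - 42*a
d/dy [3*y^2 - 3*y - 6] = 6*y - 3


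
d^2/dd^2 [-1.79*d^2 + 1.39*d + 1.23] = -3.58000000000000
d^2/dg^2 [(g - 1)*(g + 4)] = 2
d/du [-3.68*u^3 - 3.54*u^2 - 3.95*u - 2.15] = -11.04*u^2 - 7.08*u - 3.95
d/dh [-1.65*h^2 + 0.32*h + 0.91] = 0.32 - 3.3*h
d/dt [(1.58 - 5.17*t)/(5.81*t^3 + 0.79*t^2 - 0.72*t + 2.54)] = (60.0754*t^3 - 23.4551*t^2 - 2.4964*t - 11.9942)/(33.7561*t^6 + 9.1798*t^5 - 7.7423*t^4 + 28.3772*t^3 + 4.5316*t^2 - 3.6576*t + 6.4516)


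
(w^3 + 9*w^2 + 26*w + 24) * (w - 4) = w^4 + 5*w^3 - 10*w^2 - 80*w - 96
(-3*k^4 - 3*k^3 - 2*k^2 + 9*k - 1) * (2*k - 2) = -6*k^5 + 2*k^3 + 22*k^2 - 20*k + 2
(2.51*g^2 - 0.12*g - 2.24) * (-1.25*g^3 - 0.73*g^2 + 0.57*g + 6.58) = -3.1375*g^5 - 1.6823*g^4 + 4.3183*g^3 + 18.0826*g^2 - 2.0664*g - 14.7392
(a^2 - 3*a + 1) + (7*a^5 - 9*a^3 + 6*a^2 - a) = 7*a^5 - 9*a^3 + 7*a^2 - 4*a + 1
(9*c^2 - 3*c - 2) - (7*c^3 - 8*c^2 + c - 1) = -7*c^3 + 17*c^2 - 4*c - 1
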